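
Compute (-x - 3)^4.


Expand (-x - 3)^4 by repeated multiplication:
  (-x - 3)^2 = x^2 + 6x + 9
  (-x - 3)^3 = -x^3 - 9x^2 - 27x - 27
= x^4 + 12x^3 + 54x^2 + 108x + 81


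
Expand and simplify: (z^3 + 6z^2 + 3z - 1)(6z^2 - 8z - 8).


Distribute each term of the first polynomial:
  (z^3)(6z^2 - 8z - 8) = 6z^5 - 8z^4 - 8z^3
  (6z^2)(6z^2 - 8z - 8) = 36z^4 - 48z^3 - 48z^2
  (3z)(6z^2 - 8z - 8) = 18z^3 - 24z^2 - 24z
  (-1)(6z^2 - 8z - 8) = -6z^2 + 8z + 8
Sum: 6z^5 + 28z^4 - 38z^3 - 78z^2 - 16z + 8


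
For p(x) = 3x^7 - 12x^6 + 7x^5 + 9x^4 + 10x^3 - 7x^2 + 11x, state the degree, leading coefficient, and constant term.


Highest power of x is 7, with coefficient 3. Constant term is 0.
Degree = 7, leading coefficient = 3, constant term = 0


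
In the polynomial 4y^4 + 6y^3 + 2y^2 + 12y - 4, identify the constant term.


Read off the constant term: -4


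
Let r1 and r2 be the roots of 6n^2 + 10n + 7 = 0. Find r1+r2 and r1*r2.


For an^2+bn+c=0: sum = -b/a, product = c/a.
a=6, b=10, c=7
Sum = -(10)/6 = -5/3
Product = (7)/6 = 7/6


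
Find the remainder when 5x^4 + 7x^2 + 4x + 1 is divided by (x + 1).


By the Remainder Theorem, the remainder equals p(-1):
  5*(-1)^4 = 5
  0*(-1)^3 = 0
  7*(-1)^2 = 7
  4*(-1)^1 = -4
  constant: 1
Sum: 5 + 0 + 7 - 4 + 1 = 9


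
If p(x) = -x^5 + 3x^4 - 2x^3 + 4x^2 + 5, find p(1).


Using direct substitution:
  -1 * (1)^5 = -1
  3 * (1)^4 = 3
  -2 * (1)^3 = -2
  4 * (1)^2 = 4
  0 * (1)^1 = 0
  constant: 5
Sum = -1 + 3 - 2 + 4 + 0 + 5 = 9


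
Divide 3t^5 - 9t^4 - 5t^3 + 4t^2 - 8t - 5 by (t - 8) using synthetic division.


Synthetic division with c = 8. Coefficients: 3, -9, -5, 4, -8, -5
Bring down 3.
  3 * 8 = 24; 24 - 9 = 15
  15 * 8 = 120; 120 - 5 = 115
  115 * 8 = 920; 920 + 4 = 924
  924 * 8 = 7392; 7392 - 8 = 7384
  7384 * 8 = 59072; 59072 - 5 = 59067
Quotient: 3t^4 + 15t^3 + 115t^2 + 924t + 7384, Remainder: 59067


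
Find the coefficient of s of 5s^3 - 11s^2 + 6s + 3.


Read off the coefficient of s: 6


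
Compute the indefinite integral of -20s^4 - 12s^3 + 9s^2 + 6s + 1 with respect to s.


Reverse power rule on each term:
  ∫ -20s^4 ds = -4s^5
  ∫ -12s^3 ds = -3s^4
  ∫ 9s^2 ds = 3s^3
  ∫ 6s ds = 3s^2
  ∫ 1 ds = s
F(s) = -4s^5 - 3s^4 + 3s^3 + 3s^2 + s + C


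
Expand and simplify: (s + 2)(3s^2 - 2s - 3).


Distribute each term of the first polynomial:
  (s)(3s^2 - 2s - 3) = 3s^3 - 2s^2 - 3s
  (2)(3s^2 - 2s - 3) = 6s^2 - 4s - 6
Sum: 3s^3 + 4s^2 - 7s - 6


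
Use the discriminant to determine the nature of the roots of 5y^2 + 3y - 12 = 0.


D = b^2 - 4ac = (3)^2 - 4(5)(-12) = 9 + 240 = 249
Since D > 0: two distinct irrational roots


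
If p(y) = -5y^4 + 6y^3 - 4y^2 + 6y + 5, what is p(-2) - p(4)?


p(-2) = -151
p(4) = -931
p(-2) - p(4) = -151 + 931 = 780


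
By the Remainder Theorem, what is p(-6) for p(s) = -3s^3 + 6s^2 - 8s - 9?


By the Remainder Theorem, the remainder equals p(-6):
  -3*(-6)^3 = 648
  6*(-6)^2 = 216
  -8*(-6)^1 = 48
  constant: -9
Sum: 648 + 216 + 48 - 9 = 903


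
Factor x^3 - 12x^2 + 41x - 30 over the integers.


Try integer roots (divisors of -30). x=1: p(1)=0.
Divide out (x - 1): quotient is x^2 - 11x + 30.
Factor the quadratic: (x - 5)(x - 6)
Result: (x - 1)(x - 5)(x - 6)


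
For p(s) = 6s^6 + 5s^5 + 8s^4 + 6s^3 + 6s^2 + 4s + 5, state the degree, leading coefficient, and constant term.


Highest power of s is 6, with coefficient 6. Constant term is 5.
Degree = 6, leading coefficient = 6, constant term = 5


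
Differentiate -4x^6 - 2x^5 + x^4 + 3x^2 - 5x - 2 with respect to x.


Apply the power rule term by term:
  d/dx(-4x^6) = -24x^5
  d/dx(-2x^5) = -10x^4
  d/dx(x^4) = 4x^3
  d/dx(3x^2) = 6x
  d/dx(-5x) = -5
  d/dx(-2) = 0
p'(x) = -24x^5 - 10x^4 + 4x^3 + 6x - 5


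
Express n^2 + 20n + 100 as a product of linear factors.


Roots satisfy r1 + r2 = -b/a = -20 and r1*r2 = c/a = 100.
So r1 = -10, r2 = -10.
n^2 + 20n + 100 = (n - r1)(n - r2) = (n + 10)(n + 10)


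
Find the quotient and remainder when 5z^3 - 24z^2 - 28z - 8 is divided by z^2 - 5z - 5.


(5z^3 - 24z^2 - 28z - 8) / (z^2 - 5z - 5)
Step 1: 5z * (z^2 - 5z - 5) = 5z^3 - 25z^2 - 25z; subtract.
Step 2: 1 * (z^2 - 5z - 5) = z^2 - 5z - 5; subtract.
Quotient: 5z + 1, Remainder: 2z - 3


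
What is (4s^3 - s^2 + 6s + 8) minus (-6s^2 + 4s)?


Distribute the minus sign:
  (4s^3 - s^2 + 6s + 8)
- (-6s^2 + 4s)
Negate second polynomial: 6s^2 - 4s
Add: 4s^3 + 5s^2 + 2s + 8


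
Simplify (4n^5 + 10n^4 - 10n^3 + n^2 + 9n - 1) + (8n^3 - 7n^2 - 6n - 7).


Align terms by degree and add:
  4n^5 + 10n^4 - 10n^3 + n^2 + 9n - 1
+ 8n^3 - 7n^2 - 6n - 7
= 4n^5 + 10n^4 - 2n^3 - 6n^2 + 3n - 8


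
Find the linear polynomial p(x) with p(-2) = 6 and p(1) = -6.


p(x) = mx + b. Using p(-2)=6, p(1)=-6:
m = (6 + 6)/(-2 - 1) = 12/-3 = -4
b = 6 - m*(-2) = 6 - 8 = -2
p(x) = -4x - 2


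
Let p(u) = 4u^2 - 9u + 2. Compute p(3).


Using direct substitution:
  4 * (3)^2 = 36
  -9 * (3)^1 = -27
  constant: 2
Sum = 36 - 27 + 2 = 11


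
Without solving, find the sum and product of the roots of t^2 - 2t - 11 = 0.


For at^2+bt+c=0: sum = -b/a, product = c/a.
a=1, b=-2, c=-11
Sum = -(-2)/1 = 2
Product = (-11)/1 = -11


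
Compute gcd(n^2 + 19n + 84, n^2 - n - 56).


Factor each:
  n^2 + 19n + 84 = (n + 7)(n + 12)
  n^2 - n - 56 = (n + 7)(n - 8)
Common monic factor: n + 7


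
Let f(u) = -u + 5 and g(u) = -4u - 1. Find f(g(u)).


Substitute g(u) into f:
f(g(u)) = -1*(-4u - 1) + 5
Expand and combine: 4u + 6


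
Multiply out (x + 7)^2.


Expand (x + 7)^2 by repeated multiplication:
= x^2 + 14x + 49


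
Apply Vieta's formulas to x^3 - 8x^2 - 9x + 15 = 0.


Monic cubic x^3+bx^2+cx+d=0: sum=-b, pairwise sum=c, product=-d.
b=-8, c=-9, d=15
r1+r2+r3 = 8
r1r2+r1r3+r2r3 = -9
r1r2r3 = -15


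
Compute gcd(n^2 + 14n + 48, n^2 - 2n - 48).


Factor each:
  n^2 + 14n + 48 = (n + 6)(n + 8)
  n^2 - 2n - 48 = (n + 6)(n - 8)
Common monic factor: n + 6


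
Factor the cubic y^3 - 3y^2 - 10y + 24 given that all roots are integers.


Try integer roots (divisors of 24). y=4: p(4)=0.
Divide out (y - 4): quotient is y^2 + y - 6.
Factor the quadratic: (y + 3)(y - 2)
Result: (y - 4)(y + 3)(y - 2)


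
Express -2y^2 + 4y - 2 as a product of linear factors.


Roots satisfy r1 + r2 = -b/a = 2 and r1*r2 = c/a = 1.
So r1 = 1, r2 = 1.
-2y^2 + 4y - 2 = -2(y - r1)(y - r2) = -2(y - 1)(y - 1)


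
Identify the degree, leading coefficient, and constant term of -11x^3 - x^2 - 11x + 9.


Highest power of x is 3, with coefficient -11. Constant term is 9.
Degree = 3, leading coefficient = -11, constant term = 9


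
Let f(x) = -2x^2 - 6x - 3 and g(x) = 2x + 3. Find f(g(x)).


Substitute g(x) into f:
f(g(x)) = -2*(2x + 3)^2 + (-6)*(2x + 3) + (-3)
(2x + 3)^2 = 4x^2 + 12x + 9
Expand and combine: -8x^2 - 36x - 39


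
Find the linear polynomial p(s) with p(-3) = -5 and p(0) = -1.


p(s) = ms + b. Using p(-3)=-5, p(0)=-1:
m = (-5 + 1)/(-3) = -4/-3 = 4/3
b = -5 - m*(-3) = -5 + 4 = -1
p(s) = (4/3)s - 1


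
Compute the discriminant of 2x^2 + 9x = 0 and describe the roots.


D = b^2 - 4ac = (9)^2 - 4(2)(0) = 81 = 81
Since D > 0: two distinct rational roots


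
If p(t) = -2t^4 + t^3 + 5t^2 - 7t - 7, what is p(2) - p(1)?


p(2) = -25
p(1) = -10
p(2) - p(1) = -25 + 10 = -15


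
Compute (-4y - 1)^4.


Expand (-4y - 1)^4 by repeated multiplication:
  (-4y - 1)^2 = 16y^2 + 8y + 1
  (-4y - 1)^3 = -64y^3 - 48y^2 - 12y - 1
= 256y^4 + 256y^3 + 96y^2 + 16y + 1


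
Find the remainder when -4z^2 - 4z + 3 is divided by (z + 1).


By the Remainder Theorem, the remainder equals p(-1):
  -4*(-1)^2 = -4
  -4*(-1)^1 = 4
  constant: 3
Sum: -4 + 4 + 3 = 3


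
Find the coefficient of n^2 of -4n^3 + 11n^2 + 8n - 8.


Read off the coefficient of n^2: 11


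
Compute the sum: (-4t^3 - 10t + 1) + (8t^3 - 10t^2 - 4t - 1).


Align terms by degree and add:
  -4t^3 - 10t + 1
+ 8t^3 - 10t^2 - 4t - 1
= 4t^3 - 10t^2 - 14t


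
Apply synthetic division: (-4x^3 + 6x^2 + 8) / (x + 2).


Synthetic division with c = -2. Coefficients: -4, 6, 0, 8
Bring down -4.
  -4 * -2 = 8; 8 + 6 = 14
  14 * -2 = -28; -28 + 0 = -28
  -28 * -2 = 56; 56 + 8 = 64
Quotient: -4x^2 + 14x - 28, Remainder: 64


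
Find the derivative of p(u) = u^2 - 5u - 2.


Apply the power rule term by term:
  d/du(u^2) = 2u
  d/du(-5u) = -5
  d/du(-2) = 0
p'(u) = 2u - 5


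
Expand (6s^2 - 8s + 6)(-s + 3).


Distribute each term of the first polynomial:
  (6s^2)(-s + 3) = -6s^3 + 18s^2
  (-8s)(-s + 3) = 8s^2 - 24s
  (6)(-s + 3) = -6s + 18
Sum: -6s^3 + 26s^2 - 30s + 18


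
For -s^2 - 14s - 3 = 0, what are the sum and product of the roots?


For as^2+bs+c=0: sum = -b/a, product = c/a.
a=-1, b=-14, c=-3
Sum = -(-14)/-1 = -14
Product = (-3)/-1 = 3


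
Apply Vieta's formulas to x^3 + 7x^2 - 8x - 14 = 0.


Monic cubic x^3+bx^2+cx+d=0: sum=-b, pairwise sum=c, product=-d.
b=7, c=-8, d=-14
r1+r2+r3 = -7
r1r2+r1r3+r2r3 = -8
r1r2r3 = 14


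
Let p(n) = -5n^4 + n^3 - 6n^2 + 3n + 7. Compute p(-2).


Using direct substitution:
  -5 * (-2)^4 = -80
  1 * (-2)^3 = -8
  -6 * (-2)^2 = -24
  3 * (-2)^1 = -6
  constant: 7
Sum = -80 - 8 - 24 - 6 + 7 = -111


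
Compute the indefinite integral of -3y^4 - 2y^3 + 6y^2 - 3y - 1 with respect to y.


Reverse power rule on each term:
  ∫ -3y^4 dy = -(3/5)y^5
  ∫ -2y^3 dy = -(1/2)y^4
  ∫ 6y^2 dy = 2y^3
  ∫ -3y dy = -(3/2)y^2
  ∫ -1 dy = -y
F(y) = -(3/5)y^5 - (1/2)y^4 + 2y^3 - (3/2)y^2 - y + C


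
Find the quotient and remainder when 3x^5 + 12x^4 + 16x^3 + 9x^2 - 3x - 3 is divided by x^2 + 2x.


(3x^5 + 12x^4 + 16x^3 + 9x^2 - 3x - 3) / (x^2 + 2x)
Step 1: 3x^3 * (x^2 + 2x) = 3x^5 + 6x^4; subtract.
Step 2: 6x^2 * (x^2 + 2x) = 6x^4 + 12x^3; subtract.
Step 3: 4x * (x^2 + 2x) = 4x^3 + 8x^2; subtract.
Step 4: 1 * (x^2 + 2x) = x^2 + 2x; subtract.
Quotient: 3x^3 + 6x^2 + 4x + 1, Remainder: -5x - 3


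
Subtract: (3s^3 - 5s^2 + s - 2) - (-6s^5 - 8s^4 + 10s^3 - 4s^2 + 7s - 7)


Distribute the minus sign:
  (3s^3 - 5s^2 + s - 2)
- (-6s^5 - 8s^4 + 10s^3 - 4s^2 + 7s - 7)
Negate second polynomial: 6s^5 + 8s^4 - 10s^3 + 4s^2 - 7s + 7
Add: 6s^5 + 8s^4 - 7s^3 - s^2 - 6s + 5


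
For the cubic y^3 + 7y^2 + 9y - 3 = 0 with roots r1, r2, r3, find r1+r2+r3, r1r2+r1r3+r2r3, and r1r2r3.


Monic cubic y^3+by^2+cy+d=0: sum=-b, pairwise sum=c, product=-d.
b=7, c=9, d=-3
r1+r2+r3 = -7
r1r2+r1r3+r2r3 = 9
r1r2r3 = 3


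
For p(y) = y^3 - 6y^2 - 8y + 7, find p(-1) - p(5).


p(-1) = 8
p(5) = -58
p(-1) - p(5) = 8 + 58 = 66


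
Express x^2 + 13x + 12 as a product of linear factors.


Roots satisfy r1 + r2 = -b/a = -13 and r1*r2 = c/a = 12.
So r1 = -12, r2 = -1.
x^2 + 13x + 12 = (x - r1)(x - r2) = (x + 12)(x + 1)


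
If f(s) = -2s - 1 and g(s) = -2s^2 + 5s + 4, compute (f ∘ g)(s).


Substitute g(s) into f:
f(g(s)) = -2*(-2s^2 + 5s + 4) + (-1)
Expand and combine: 4s^2 - 10s - 9


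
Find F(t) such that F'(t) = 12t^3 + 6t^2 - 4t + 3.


Reverse power rule on each term:
  ∫ 12t^3 dt = 3t^4
  ∫ 6t^2 dt = 2t^3
  ∫ -4t dt = -2t^2
  ∫ 3 dt = 3t
F(t) = 3t^4 + 2t^3 - 2t^2 + 3t + C


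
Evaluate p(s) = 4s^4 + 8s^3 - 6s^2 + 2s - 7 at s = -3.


Using direct substitution:
  4 * (-3)^4 = 324
  8 * (-3)^3 = -216
  -6 * (-3)^2 = -54
  2 * (-3)^1 = -6
  constant: -7
Sum = 324 - 216 - 54 - 6 - 7 = 41


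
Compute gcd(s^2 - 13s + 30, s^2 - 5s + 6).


Factor each:
  s^2 - 13s + 30 = (s - 3)(s - 10)
  s^2 - 5s + 6 = (s - 3)(s - 2)
Common monic factor: s - 3


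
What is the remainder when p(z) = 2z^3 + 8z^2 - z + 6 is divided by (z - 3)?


By the Remainder Theorem, the remainder equals p(3):
  2*(3)^3 = 54
  8*(3)^2 = 72
  -1*(3)^1 = -3
  constant: 6
Sum: 54 + 72 - 3 + 6 = 129


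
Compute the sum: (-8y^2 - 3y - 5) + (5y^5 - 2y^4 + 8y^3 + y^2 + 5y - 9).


Align terms by degree and add:
  -8y^2 - 3y - 5
+ 5y^5 - 2y^4 + 8y^3 + y^2 + 5y - 9
= 5y^5 - 2y^4 + 8y^3 - 7y^2 + 2y - 14


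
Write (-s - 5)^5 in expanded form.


Expand (-s - 5)^5 by repeated multiplication:
  (-s - 5)^2 = s^2 + 10s + 25
  (-s - 5)^3 = -s^3 - 15s^2 - 75s - 125
  (-s - 5)^4 = s^4 + 20s^3 + 150s^2 + 500s + 625
= -s^5 - 25s^4 - 250s^3 - 1250s^2 - 3125s - 3125


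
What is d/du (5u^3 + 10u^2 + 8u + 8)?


Apply the power rule term by term:
  d/du(5u^3) = 15u^2
  d/du(10u^2) = 20u
  d/du(8u) = 8
  d/du(8) = 0
p'(u) = 15u^2 + 20u + 8


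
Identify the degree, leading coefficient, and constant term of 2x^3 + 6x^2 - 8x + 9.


Highest power of x is 3, with coefficient 2. Constant term is 9.
Degree = 3, leading coefficient = 2, constant term = 9


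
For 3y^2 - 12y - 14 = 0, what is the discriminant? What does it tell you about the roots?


D = b^2 - 4ac = (-12)^2 - 4(3)(-14) = 144 + 168 = 312
Since D > 0: two distinct irrational roots


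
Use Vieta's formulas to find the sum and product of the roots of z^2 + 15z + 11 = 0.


For az^2+bz+c=0: sum = -b/a, product = c/a.
a=1, b=15, c=11
Sum = -(15)/1 = -15
Product = (11)/1 = 11


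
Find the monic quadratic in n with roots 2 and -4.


p(n) = (n - 2)(n + 4)
Expand: n^2 + 2n - 8


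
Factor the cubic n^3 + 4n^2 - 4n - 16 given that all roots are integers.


Try integer roots (divisors of -16). n=-4: p(-4)=0.
Divide out (n + 4): quotient is n^2 - 4.
Factor the quadratic: (n - 2)(n + 2)
Result: (n + 4)(n - 2)(n + 2)


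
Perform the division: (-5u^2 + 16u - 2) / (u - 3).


(-5u^2 + 16u - 2) / (u - 3)
Step 1: -5u * (u - 3) = -5u^2 + 15u; subtract.
Step 2: 1 * (u - 3) = u - 3; subtract.
Quotient: -5u + 1, Remainder: 1


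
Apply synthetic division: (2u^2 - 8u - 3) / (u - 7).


Synthetic division with c = 7. Coefficients: 2, -8, -3
Bring down 2.
  2 * 7 = 14; 14 - 8 = 6
  6 * 7 = 42; 42 - 3 = 39
Quotient: 2u + 6, Remainder: 39


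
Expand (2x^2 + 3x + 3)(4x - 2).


Distribute each term of the first polynomial:
  (2x^2)(4x - 2) = 8x^3 - 4x^2
  (3x)(4x - 2) = 12x^2 - 6x
  (3)(4x - 2) = 12x - 6
Sum: 8x^3 + 8x^2 + 6x - 6


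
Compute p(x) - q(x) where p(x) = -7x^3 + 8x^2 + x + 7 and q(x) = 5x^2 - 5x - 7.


Distribute the minus sign:
  (-7x^3 + 8x^2 + x + 7)
- (5x^2 - 5x - 7)
Negate second polynomial: -5x^2 + 5x + 7
Add: -7x^3 + 3x^2 + 6x + 14


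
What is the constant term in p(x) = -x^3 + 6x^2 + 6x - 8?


Read off the constant term: -8


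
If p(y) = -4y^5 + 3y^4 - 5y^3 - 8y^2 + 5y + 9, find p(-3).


Using direct substitution:
  -4 * (-3)^5 = 972
  3 * (-3)^4 = 243
  -5 * (-3)^3 = 135
  -8 * (-3)^2 = -72
  5 * (-3)^1 = -15
  constant: 9
Sum = 972 + 243 + 135 - 72 - 15 + 9 = 1272


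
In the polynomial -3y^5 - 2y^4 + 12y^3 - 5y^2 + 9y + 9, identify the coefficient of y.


Read off the coefficient of y: 9


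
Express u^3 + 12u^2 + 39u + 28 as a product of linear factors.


Try integer roots (divisors of 28). u=-4: p(-4)=0.
Divide out (u + 4): quotient is u^2 + 8u + 7.
Factor the quadratic: (u + 7)(u + 1)
Result: (u + 4)(u + 7)(u + 1)


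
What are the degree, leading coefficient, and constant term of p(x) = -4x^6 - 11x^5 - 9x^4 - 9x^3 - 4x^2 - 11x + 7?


Highest power of x is 6, with coefficient -4. Constant term is 7.
Degree = 6, leading coefficient = -4, constant term = 7


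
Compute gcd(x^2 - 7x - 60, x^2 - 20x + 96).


Factor each:
  x^2 - 7x - 60 = (x - 12)(x + 5)
  x^2 - 20x + 96 = (x - 12)(x - 8)
Common monic factor: x - 12


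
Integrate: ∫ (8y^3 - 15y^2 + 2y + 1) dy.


Reverse power rule on each term:
  ∫ 8y^3 dy = 2y^4
  ∫ -15y^2 dy = -5y^3
  ∫ 2y dy = y^2
  ∫ 1 dy = y
F(y) = 2y^4 - 5y^3 + y^2 + y + C


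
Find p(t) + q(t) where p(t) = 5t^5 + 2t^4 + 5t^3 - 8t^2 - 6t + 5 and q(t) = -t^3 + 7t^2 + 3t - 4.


Align terms by degree and add:
  5t^5 + 2t^4 + 5t^3 - 8t^2 - 6t + 5
  -t^3 + 7t^2 + 3t - 4
= 5t^5 + 2t^4 + 4t^3 - t^2 - 3t + 1


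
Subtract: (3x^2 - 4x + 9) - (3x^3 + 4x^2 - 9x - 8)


Distribute the minus sign:
  (3x^2 - 4x + 9)
- (3x^3 + 4x^2 - 9x - 8)
Negate second polynomial: -3x^3 - 4x^2 + 9x + 8
Add: -3x^3 - x^2 + 5x + 17


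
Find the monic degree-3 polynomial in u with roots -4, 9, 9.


p(u) = (u + 4)(u - 9)(u - 9)
Expand: u^3 - 14u^2 + 9u + 324


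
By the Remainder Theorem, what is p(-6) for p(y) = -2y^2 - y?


By the Remainder Theorem, the remainder equals p(-6):
  -2*(-6)^2 = -72
  -1*(-6)^1 = 6
  constant: 0
Sum: -72 + 6 + 0 = -66


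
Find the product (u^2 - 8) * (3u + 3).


Distribute each term of the first polynomial:
  (u^2)(3u + 3) = 3u^3 + 3u^2
  (-8)(3u + 3) = -24u - 24
Sum: 3u^3 + 3u^2 - 24u - 24


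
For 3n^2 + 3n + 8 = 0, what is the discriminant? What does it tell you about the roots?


D = b^2 - 4ac = (3)^2 - 4(3)(8) = 9 - 96 = -87
Since D < 0: two complex conjugate roots (no real roots)


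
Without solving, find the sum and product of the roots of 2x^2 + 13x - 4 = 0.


For ax^2+bx+c=0: sum = -b/a, product = c/a.
a=2, b=13, c=-4
Sum = -(13)/2 = -13/2
Product = (-4)/2 = -2


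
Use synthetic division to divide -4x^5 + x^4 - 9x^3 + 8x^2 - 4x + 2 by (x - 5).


Synthetic division with c = 5. Coefficients: -4, 1, -9, 8, -4, 2
Bring down -4.
  -4 * 5 = -20; -20 + 1 = -19
  -19 * 5 = -95; -95 - 9 = -104
  -104 * 5 = -520; -520 + 8 = -512
  -512 * 5 = -2560; -2560 - 4 = -2564
  -2564 * 5 = -12820; -12820 + 2 = -12818
Quotient: -4x^4 - 19x^3 - 104x^2 - 512x - 2564, Remainder: -12818


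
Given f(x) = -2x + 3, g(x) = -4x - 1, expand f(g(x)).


Substitute g(x) into f:
f(g(x)) = -2*(-4x - 1) + 3
Expand and combine: 8x + 5


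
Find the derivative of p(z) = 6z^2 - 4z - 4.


Apply the power rule term by term:
  d/dz(6z^2) = 12z
  d/dz(-4z) = -4
  d/dz(-4) = 0
p'(z) = 12z - 4


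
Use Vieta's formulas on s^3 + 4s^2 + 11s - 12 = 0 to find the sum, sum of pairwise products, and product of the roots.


Monic cubic s^3+bs^2+cs+d=0: sum=-b, pairwise sum=c, product=-d.
b=4, c=11, d=-12
r1+r2+r3 = -4
r1r2+r1r3+r2r3 = 11
r1r2r3 = 12


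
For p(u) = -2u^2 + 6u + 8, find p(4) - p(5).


p(4) = 0
p(5) = -12
p(4) - p(5) = 0 + 12 = 12


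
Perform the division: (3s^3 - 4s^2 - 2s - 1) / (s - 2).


(3s^3 - 4s^2 - 2s - 1) / (s - 2)
Step 1: 3s^2 * (s - 2) = 3s^3 - 6s^2; subtract.
Step 2: 2s * (s - 2) = 2s^2 - 4s; subtract.
Step 3: 2 * (s - 2) = 2s - 4; subtract.
Quotient: 3s^2 + 2s + 2, Remainder: 3


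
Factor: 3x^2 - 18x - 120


Roots satisfy r1 + r2 = -b/a = 6 and r1*r2 = c/a = -40.
So r1 = -4, r2 = 10.
3x^2 - 18x - 120 = 3(x - r1)(x - r2) = 3(x + 4)(x - 10)


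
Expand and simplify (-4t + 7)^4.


Expand (-4t + 7)^4 by repeated multiplication:
  (-4t + 7)^2 = 16t^2 - 56t + 49
  (-4t + 7)^3 = -64t^3 + 336t^2 - 588t + 343
= 256t^4 - 1792t^3 + 4704t^2 - 5488t + 2401


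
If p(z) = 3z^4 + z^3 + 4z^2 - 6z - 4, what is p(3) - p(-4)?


p(3) = 284
p(-4) = 788
p(3) - p(-4) = 284 - 788 = -504


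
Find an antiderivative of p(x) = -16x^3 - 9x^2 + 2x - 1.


Reverse power rule on each term:
  ∫ -16x^3 dx = -4x^4
  ∫ -9x^2 dx = -3x^3
  ∫ 2x dx = x^2
  ∫ -1 dx = -x
F(x) = -4x^4 - 3x^3 + x^2 - x + C


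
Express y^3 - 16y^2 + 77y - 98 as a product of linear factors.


Try integer roots (divisors of -98). y=2: p(2)=0.
Divide out (y - 2): quotient is y^2 - 14y + 49.
Factor the quadratic: (y - 7)(y - 7)
Result: (y - 2)(y - 7)(y - 7)


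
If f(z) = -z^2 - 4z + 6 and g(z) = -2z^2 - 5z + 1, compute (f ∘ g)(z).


Substitute g(z) into f:
f(g(z)) = -1*(-2z^2 - 5z + 1)^2 + (-4)*(-2z^2 - 5z + 1) + 6
(-2z^2 - 5z + 1)^2 = 4z^4 + 20z^3 + 21z^2 - 10z + 1
Expand and combine: -4z^4 - 20z^3 - 13z^2 + 30z + 1


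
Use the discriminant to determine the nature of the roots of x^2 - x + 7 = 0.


D = b^2 - 4ac = (-1)^2 - 4(1)(7) = 1 - 28 = -27
Since D < 0: two complex conjugate roots (no real roots)


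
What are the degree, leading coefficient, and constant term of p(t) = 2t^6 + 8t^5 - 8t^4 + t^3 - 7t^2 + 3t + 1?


Highest power of t is 6, with coefficient 2. Constant term is 1.
Degree = 6, leading coefficient = 2, constant term = 1


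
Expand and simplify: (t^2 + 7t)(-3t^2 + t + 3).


Distribute each term of the first polynomial:
  (t^2)(-3t^2 + t + 3) = -3t^4 + t^3 + 3t^2
  (7t)(-3t^2 + t + 3) = -21t^3 + 7t^2 + 21t
Sum: -3t^4 - 20t^3 + 10t^2 + 21t


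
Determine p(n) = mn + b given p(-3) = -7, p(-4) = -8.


p(n) = mn + b. Using p(-3)=-7, p(-4)=-8:
m = (-7 + 8)/(-3 + 4) = 1/1 = 1
b = -7 - m*(-3) = -7 + 3 = -4
p(n) = n - 4


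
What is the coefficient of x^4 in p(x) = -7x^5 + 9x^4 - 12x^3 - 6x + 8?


Read off the coefficient of x^4: 9


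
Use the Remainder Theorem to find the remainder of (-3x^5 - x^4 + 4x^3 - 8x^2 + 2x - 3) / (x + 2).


By the Remainder Theorem, the remainder equals p(-2):
  -3*(-2)^5 = 96
  -1*(-2)^4 = -16
  4*(-2)^3 = -32
  -8*(-2)^2 = -32
  2*(-2)^1 = -4
  constant: -3
Sum: 96 - 16 - 32 - 32 - 4 - 3 = 9


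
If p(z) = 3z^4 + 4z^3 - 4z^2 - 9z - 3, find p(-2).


Using direct substitution:
  3 * (-2)^4 = 48
  4 * (-2)^3 = -32
  -4 * (-2)^2 = -16
  -9 * (-2)^1 = 18
  constant: -3
Sum = 48 - 32 - 16 + 18 - 3 = 15


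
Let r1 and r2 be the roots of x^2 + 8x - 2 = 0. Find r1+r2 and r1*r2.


For ax^2+bx+c=0: sum = -b/a, product = c/a.
a=1, b=8, c=-2
Sum = -(8)/1 = -8
Product = (-2)/1 = -2


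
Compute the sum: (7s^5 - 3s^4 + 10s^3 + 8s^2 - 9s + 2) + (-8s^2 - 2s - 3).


Align terms by degree and add:
  7s^5 - 3s^4 + 10s^3 + 8s^2 - 9s + 2
  -8s^2 - 2s - 3
= 7s^5 - 3s^4 + 10s^3 - 11s - 1


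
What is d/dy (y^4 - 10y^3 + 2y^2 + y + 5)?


Apply the power rule term by term:
  d/dy(y^4) = 4y^3
  d/dy(-10y^3) = -30y^2
  d/dy(2y^2) = 4y
  d/dy(y) = 1
  d/dy(5) = 0
p'(y) = 4y^3 - 30y^2 + 4y + 1


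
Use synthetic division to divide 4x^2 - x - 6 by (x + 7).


Synthetic division with c = -7. Coefficients: 4, -1, -6
Bring down 4.
  4 * -7 = -28; -28 - 1 = -29
  -29 * -7 = 203; 203 - 6 = 197
Quotient: 4x - 29, Remainder: 197


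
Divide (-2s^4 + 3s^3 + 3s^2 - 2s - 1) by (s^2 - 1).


(-2s^4 + 3s^3 + 3s^2 - 2s - 1) / (s^2 - 1)
Step 1: -2s^2 * (s^2 - 1) = -2s^4 + 2s^2; subtract.
Step 2: 3s * (s^2 - 1) = 3s^3 - 3s; subtract.
Step 3: 1 * (s^2 - 1) = s^2 - 1; subtract.
Quotient: -2s^2 + 3s + 1, Remainder: s


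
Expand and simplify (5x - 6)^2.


Expand (5x - 6)^2 by repeated multiplication:
= 25x^2 - 60x + 36


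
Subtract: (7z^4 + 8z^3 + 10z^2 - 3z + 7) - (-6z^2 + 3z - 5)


Distribute the minus sign:
  (7z^4 + 8z^3 + 10z^2 - 3z + 7)
- (-6z^2 + 3z - 5)
Negate second polynomial: 6z^2 - 3z + 5
Add: 7z^4 + 8z^3 + 16z^2 - 6z + 12


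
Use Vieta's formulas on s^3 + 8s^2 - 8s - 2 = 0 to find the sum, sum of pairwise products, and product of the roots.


Monic cubic s^3+bs^2+cs+d=0: sum=-b, pairwise sum=c, product=-d.
b=8, c=-8, d=-2
r1+r2+r3 = -8
r1r2+r1r3+r2r3 = -8
r1r2r3 = 2


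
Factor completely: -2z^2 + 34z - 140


Roots satisfy r1 + r2 = -b/a = 17 and r1*r2 = c/a = 70.
So r1 = 10, r2 = 7.
-2z^2 + 34z - 140 = -2(z - r1)(z - r2) = -2(z - 10)(z - 7)


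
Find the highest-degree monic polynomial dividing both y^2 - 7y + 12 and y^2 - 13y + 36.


Factor each:
  y^2 - 7y + 12 = (y - 4)(y - 3)
  y^2 - 13y + 36 = (y - 4)(y - 9)
Common monic factor: y - 4


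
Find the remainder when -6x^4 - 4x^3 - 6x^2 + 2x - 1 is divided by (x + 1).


By the Remainder Theorem, the remainder equals p(-1):
  -6*(-1)^4 = -6
  -4*(-1)^3 = 4
  -6*(-1)^2 = -6
  2*(-1)^1 = -2
  constant: -1
Sum: -6 + 4 - 6 - 2 - 1 = -11


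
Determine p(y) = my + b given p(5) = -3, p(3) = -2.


p(y) = my + b. Using p(5)=-3, p(3)=-2:
m = (-3 + 2)/(5 - 3) = -1/2 = -1/2
b = -3 - m*(5) = -3 + 5/2 = -1/2
p(y) = -(1/2)y - (1/2)


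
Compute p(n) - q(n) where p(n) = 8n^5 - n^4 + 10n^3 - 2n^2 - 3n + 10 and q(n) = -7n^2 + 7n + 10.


Distribute the minus sign:
  (8n^5 - n^4 + 10n^3 - 2n^2 - 3n + 10)
- (-7n^2 + 7n + 10)
Negate second polynomial: 7n^2 - 7n - 10
Add: 8n^5 - n^4 + 10n^3 + 5n^2 - 10n


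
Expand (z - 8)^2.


Expand (z - 8)^2 by repeated multiplication:
= z^2 - 16z + 64


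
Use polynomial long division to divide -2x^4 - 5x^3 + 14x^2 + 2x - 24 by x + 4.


(-2x^4 - 5x^3 + 14x^2 + 2x - 24) / (x + 4)
Step 1: -2x^3 * (x + 4) = -2x^4 - 8x^3; subtract.
Step 2: 3x^2 * (x + 4) = 3x^3 + 12x^2; subtract.
Step 3: 2x * (x + 4) = 2x^2 + 8x; subtract.
Step 4: -6 * (x + 4) = -6x - 24; subtract.
Quotient: -2x^3 + 3x^2 + 2x - 6, Remainder: 0


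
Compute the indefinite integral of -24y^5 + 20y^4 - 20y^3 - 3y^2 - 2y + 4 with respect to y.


Reverse power rule on each term:
  ∫ -24y^5 dy = -4y^6
  ∫ 20y^4 dy = 4y^5
  ∫ -20y^3 dy = -5y^4
  ∫ -3y^2 dy = -y^3
  ∫ -2y dy = -y^2
  ∫ 4 dy = 4y
F(y) = -4y^6 + 4y^5 - 5y^4 - y^3 - y^2 + 4y + C


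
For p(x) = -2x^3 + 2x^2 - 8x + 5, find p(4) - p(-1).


p(4) = -123
p(-1) = 17
p(4) - p(-1) = -123 - 17 = -140


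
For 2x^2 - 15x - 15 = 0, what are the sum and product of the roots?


For ax^2+bx+c=0: sum = -b/a, product = c/a.
a=2, b=-15, c=-15
Sum = -(-15)/2 = 15/2
Product = (-15)/2 = -15/2


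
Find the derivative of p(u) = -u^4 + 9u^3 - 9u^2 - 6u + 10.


Apply the power rule term by term:
  d/du(-u^4) = -4u^3
  d/du(9u^3) = 27u^2
  d/du(-9u^2) = -18u
  d/du(-6u) = -6
  d/du(10) = 0
p'(u) = -4u^3 + 27u^2 - 18u - 6


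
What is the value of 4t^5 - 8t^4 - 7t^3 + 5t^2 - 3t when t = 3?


Using direct substitution:
  4 * (3)^5 = 972
  -8 * (3)^4 = -648
  -7 * (3)^3 = -189
  5 * (3)^2 = 45
  -3 * (3)^1 = -9
  constant: 0
Sum = 972 - 648 - 189 + 45 - 9 + 0 = 171


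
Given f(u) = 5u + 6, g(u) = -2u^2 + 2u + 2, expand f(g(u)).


Substitute g(u) into f:
f(g(u)) = 5*(-2u^2 + 2u + 2) + 6
Expand and combine: -10u^2 + 10u + 16


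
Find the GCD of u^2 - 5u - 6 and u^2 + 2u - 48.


Factor each:
  u^2 - 5u - 6 = (u - 6)(u + 1)
  u^2 + 2u - 48 = (u - 6)(u + 8)
Common monic factor: u - 6


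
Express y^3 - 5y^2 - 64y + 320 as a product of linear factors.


Try integer roots (divisors of 320). y=5: p(5)=0.
Divide out (y - 5): quotient is y^2 - 64.
Factor the quadratic: (y - 8)(y + 8)
Result: (y - 5)(y - 8)(y + 8)


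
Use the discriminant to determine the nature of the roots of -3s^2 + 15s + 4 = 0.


D = b^2 - 4ac = (15)^2 - 4(-3)(4) = 225 + 48 = 273
Since D > 0: two distinct irrational roots


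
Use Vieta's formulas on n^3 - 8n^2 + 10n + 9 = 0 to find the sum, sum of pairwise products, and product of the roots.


Monic cubic n^3+bn^2+cn+d=0: sum=-b, pairwise sum=c, product=-d.
b=-8, c=10, d=9
r1+r2+r3 = 8
r1r2+r1r3+r2r3 = 10
r1r2r3 = -9


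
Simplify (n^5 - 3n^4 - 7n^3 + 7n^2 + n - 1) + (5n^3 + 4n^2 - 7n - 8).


Align terms by degree and add:
  n^5 - 3n^4 - 7n^3 + 7n^2 + n - 1
+ 5n^3 + 4n^2 - 7n - 8
= n^5 - 3n^4 - 2n^3 + 11n^2 - 6n - 9


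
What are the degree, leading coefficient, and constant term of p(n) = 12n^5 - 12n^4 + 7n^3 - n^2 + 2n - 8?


Highest power of n is 5, with coefficient 12. Constant term is -8.
Degree = 5, leading coefficient = 12, constant term = -8


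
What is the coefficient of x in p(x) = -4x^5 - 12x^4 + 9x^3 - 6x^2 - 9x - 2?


Read off the coefficient of x: -9


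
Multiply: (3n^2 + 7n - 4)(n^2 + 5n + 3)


Distribute each term of the first polynomial:
  (3n^2)(n^2 + 5n + 3) = 3n^4 + 15n^3 + 9n^2
  (7n)(n^2 + 5n + 3) = 7n^3 + 35n^2 + 21n
  (-4)(n^2 + 5n + 3) = -4n^2 - 20n - 12
Sum: 3n^4 + 22n^3 + 40n^2 + n - 12


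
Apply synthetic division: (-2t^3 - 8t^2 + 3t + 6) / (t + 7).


Synthetic division with c = -7. Coefficients: -2, -8, 3, 6
Bring down -2.
  -2 * -7 = 14; 14 - 8 = 6
  6 * -7 = -42; -42 + 3 = -39
  -39 * -7 = 273; 273 + 6 = 279
Quotient: -2t^2 + 6t - 39, Remainder: 279


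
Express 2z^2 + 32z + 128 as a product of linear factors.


Roots satisfy r1 + r2 = -b/a = -16 and r1*r2 = c/a = 64.
So r1 = -8, r2 = -8.
2z^2 + 32z + 128 = 2(z - r1)(z - r2) = 2(z + 8)(z + 8)


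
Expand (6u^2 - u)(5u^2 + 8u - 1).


Distribute each term of the first polynomial:
  (6u^2)(5u^2 + 8u - 1) = 30u^4 + 48u^3 - 6u^2
  (-u)(5u^2 + 8u - 1) = -5u^3 - 8u^2 + u
Sum: 30u^4 + 43u^3 - 14u^2 + u


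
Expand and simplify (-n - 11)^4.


Expand (-n - 11)^4 by repeated multiplication:
  (-n - 11)^2 = n^2 + 22n + 121
  (-n - 11)^3 = -n^3 - 33n^2 - 363n - 1331
= n^4 + 44n^3 + 726n^2 + 5324n + 14641


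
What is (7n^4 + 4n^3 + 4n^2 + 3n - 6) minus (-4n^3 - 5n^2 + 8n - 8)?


Distribute the minus sign:
  (7n^4 + 4n^3 + 4n^2 + 3n - 6)
- (-4n^3 - 5n^2 + 8n - 8)
Negate second polynomial: 4n^3 + 5n^2 - 8n + 8
Add: 7n^4 + 8n^3 + 9n^2 - 5n + 2


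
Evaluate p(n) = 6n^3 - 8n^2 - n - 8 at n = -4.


Using direct substitution:
  6 * (-4)^3 = -384
  -8 * (-4)^2 = -128
  -1 * (-4)^1 = 4
  constant: -8
Sum = -384 - 128 + 4 - 8 = -516


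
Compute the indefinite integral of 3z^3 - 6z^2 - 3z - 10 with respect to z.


Reverse power rule on each term:
  ∫ 3z^3 dz = (3/4)z^4
  ∫ -6z^2 dz = -2z^3
  ∫ -3z dz = -(3/2)z^2
  ∫ -10 dz = -10z
F(z) = (3/4)z^4 - 2z^3 - (3/2)z^2 - 10z + C


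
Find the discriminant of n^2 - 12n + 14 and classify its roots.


D = b^2 - 4ac = (-12)^2 - 4(1)(14) = 144 - 56 = 88
Since D > 0: two distinct irrational roots


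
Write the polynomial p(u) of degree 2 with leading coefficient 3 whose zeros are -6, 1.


p(u) = 3(u + 6)(u - 1)
Expand: 3u^2 + 15u - 18


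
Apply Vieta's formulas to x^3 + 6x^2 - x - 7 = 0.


Monic cubic x^3+bx^2+cx+d=0: sum=-b, pairwise sum=c, product=-d.
b=6, c=-1, d=-7
r1+r2+r3 = -6
r1r2+r1r3+r2r3 = -1
r1r2r3 = 7


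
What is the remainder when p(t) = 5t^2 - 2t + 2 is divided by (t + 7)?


By the Remainder Theorem, the remainder equals p(-7):
  5*(-7)^2 = 245
  -2*(-7)^1 = 14
  constant: 2
Sum: 245 + 14 + 2 = 261


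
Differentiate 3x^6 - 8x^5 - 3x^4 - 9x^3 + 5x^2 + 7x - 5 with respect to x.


Apply the power rule term by term:
  d/dx(3x^6) = 18x^5
  d/dx(-8x^5) = -40x^4
  d/dx(-3x^4) = -12x^3
  d/dx(-9x^3) = -27x^2
  d/dx(5x^2) = 10x
  d/dx(7x) = 7
  d/dx(-5) = 0
p'(x) = 18x^5 - 40x^4 - 12x^3 - 27x^2 + 10x + 7


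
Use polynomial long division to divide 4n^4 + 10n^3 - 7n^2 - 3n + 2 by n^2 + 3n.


(4n^4 + 10n^3 - 7n^2 - 3n + 2) / (n^2 + 3n)
Step 1: 4n^2 * (n^2 + 3n) = 4n^4 + 12n^3; subtract.
Step 2: -2n * (n^2 + 3n) = -2n^3 - 6n^2; subtract.
Step 3: -1 * (n^2 + 3n) = -n^2 - 3n; subtract.
Quotient: 4n^2 - 2n - 1, Remainder: 2


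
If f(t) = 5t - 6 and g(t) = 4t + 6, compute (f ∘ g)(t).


Substitute g(t) into f:
f(g(t)) = 5*(4t + 6) + (-6)
Expand and combine: 20t + 24


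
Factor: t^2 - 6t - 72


Roots satisfy r1 + r2 = -b/a = 6 and r1*r2 = c/a = -72.
So r1 = -6, r2 = 12.
t^2 - 6t - 72 = (t - r1)(t - r2) = (t + 6)(t - 12)


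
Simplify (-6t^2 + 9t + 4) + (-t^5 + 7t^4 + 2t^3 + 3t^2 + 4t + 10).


Align terms by degree and add:
  -6t^2 + 9t + 4
  -t^5 + 7t^4 + 2t^3 + 3t^2 + 4t + 10
= -t^5 + 7t^4 + 2t^3 - 3t^2 + 13t + 14


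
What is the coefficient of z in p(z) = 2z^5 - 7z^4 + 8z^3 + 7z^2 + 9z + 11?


Read off the coefficient of z: 9


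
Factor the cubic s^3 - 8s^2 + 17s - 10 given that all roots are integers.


Try integer roots (divisors of -10). s=5: p(5)=0.
Divide out (s - 5): quotient is s^2 - 3s + 2.
Factor the quadratic: (s - 2)(s - 1)
Result: (s - 5)(s - 2)(s - 1)


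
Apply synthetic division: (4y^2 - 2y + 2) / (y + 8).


Synthetic division with c = -8. Coefficients: 4, -2, 2
Bring down 4.
  4 * -8 = -32; -32 - 2 = -34
  -34 * -8 = 272; 272 + 2 = 274
Quotient: 4y - 34, Remainder: 274


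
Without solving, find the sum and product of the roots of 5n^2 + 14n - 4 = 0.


For an^2+bn+c=0: sum = -b/a, product = c/a.
a=5, b=14, c=-4
Sum = -(14)/5 = -14/5
Product = (-4)/5 = -4/5


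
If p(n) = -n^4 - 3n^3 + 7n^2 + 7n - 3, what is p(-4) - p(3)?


p(-4) = 17
p(3) = -81
p(-4) - p(3) = 17 + 81 = 98


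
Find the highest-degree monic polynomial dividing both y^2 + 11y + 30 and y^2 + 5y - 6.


Factor each:
  y^2 + 11y + 30 = (y + 6)(y + 5)
  y^2 + 5y - 6 = (y + 6)(y - 1)
Common monic factor: y + 6


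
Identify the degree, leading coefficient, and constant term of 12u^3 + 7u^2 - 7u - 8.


Highest power of u is 3, with coefficient 12. Constant term is -8.
Degree = 3, leading coefficient = 12, constant term = -8


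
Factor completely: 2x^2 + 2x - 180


Roots satisfy r1 + r2 = -b/a = -1 and r1*r2 = c/a = -90.
So r1 = -10, r2 = 9.
2x^2 + 2x - 180 = 2(x - r1)(x - r2) = 2(x + 10)(x - 9)


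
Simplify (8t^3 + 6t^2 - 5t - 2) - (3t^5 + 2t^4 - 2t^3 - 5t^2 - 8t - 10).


Distribute the minus sign:
  (8t^3 + 6t^2 - 5t - 2)
- (3t^5 + 2t^4 - 2t^3 - 5t^2 - 8t - 10)
Negate second polynomial: -3t^5 - 2t^4 + 2t^3 + 5t^2 + 8t + 10
Add: -3t^5 - 2t^4 + 10t^3 + 11t^2 + 3t + 8


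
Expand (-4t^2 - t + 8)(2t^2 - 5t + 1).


Distribute each term of the first polynomial:
  (-4t^2)(2t^2 - 5t + 1) = -8t^4 + 20t^3 - 4t^2
  (-t)(2t^2 - 5t + 1) = -2t^3 + 5t^2 - t
  (8)(2t^2 - 5t + 1) = 16t^2 - 40t + 8
Sum: -8t^4 + 18t^3 + 17t^2 - 41t + 8


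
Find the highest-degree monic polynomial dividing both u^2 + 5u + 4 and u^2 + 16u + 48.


Factor each:
  u^2 + 5u + 4 = (u + 4)(u + 1)
  u^2 + 16u + 48 = (u + 4)(u + 12)
Common monic factor: u + 4


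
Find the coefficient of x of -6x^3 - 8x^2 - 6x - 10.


Read off the coefficient of x: -6


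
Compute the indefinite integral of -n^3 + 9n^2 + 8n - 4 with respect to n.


Reverse power rule on each term:
  ∫ -n^3 dn = -(1/4)n^4
  ∫ 9n^2 dn = 3n^3
  ∫ 8n dn = 4n^2
  ∫ -4 dn = -4n
F(n) = -(1/4)n^4 + 3n^3 + 4n^2 - 4n + C


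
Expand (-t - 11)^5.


Expand (-t - 11)^5 by repeated multiplication:
  (-t - 11)^2 = t^2 + 22t + 121
  (-t - 11)^3 = -t^3 - 33t^2 - 363t - 1331
  (-t - 11)^4 = t^4 + 44t^3 + 726t^2 + 5324t + 14641
= -t^5 - 55t^4 - 1210t^3 - 13310t^2 - 73205t - 161051


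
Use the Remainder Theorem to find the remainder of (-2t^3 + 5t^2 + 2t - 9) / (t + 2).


By the Remainder Theorem, the remainder equals p(-2):
  -2*(-2)^3 = 16
  5*(-2)^2 = 20
  2*(-2)^1 = -4
  constant: -9
Sum: 16 + 20 - 4 - 9 = 23


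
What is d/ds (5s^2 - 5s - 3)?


Apply the power rule term by term:
  d/ds(5s^2) = 10s
  d/ds(-5s) = -5
  d/ds(-3) = 0
p'(s) = 10s - 5


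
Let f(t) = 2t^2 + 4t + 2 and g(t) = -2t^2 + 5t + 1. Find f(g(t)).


Substitute g(t) into f:
f(g(t)) = 2*(-2t^2 + 5t + 1)^2 + 4*(-2t^2 + 5t + 1) + 2
(-2t^2 + 5t + 1)^2 = 4t^4 - 20t^3 + 21t^2 + 10t + 1
Expand and combine: 8t^4 - 40t^3 + 34t^2 + 40t + 8


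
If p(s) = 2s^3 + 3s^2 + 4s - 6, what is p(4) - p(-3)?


p(4) = 186
p(-3) = -45
p(4) - p(-3) = 186 + 45 = 231


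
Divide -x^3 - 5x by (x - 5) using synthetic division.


Synthetic division with c = 5. Coefficients: -1, 0, -5, 0
Bring down -1.
  -1 * 5 = -5; -5 + 0 = -5
  -5 * 5 = -25; -25 - 5 = -30
  -30 * 5 = -150; -150 + 0 = -150
Quotient: -x^2 - 5x - 30, Remainder: -150


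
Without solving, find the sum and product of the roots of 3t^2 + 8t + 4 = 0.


For at^2+bt+c=0: sum = -b/a, product = c/a.
a=3, b=8, c=4
Sum = -(8)/3 = -8/3
Product = (4)/3 = 4/3


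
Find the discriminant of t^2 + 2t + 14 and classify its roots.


D = b^2 - 4ac = (2)^2 - 4(1)(14) = 4 - 56 = -52
Since D < 0: two complex conjugate roots (no real roots)


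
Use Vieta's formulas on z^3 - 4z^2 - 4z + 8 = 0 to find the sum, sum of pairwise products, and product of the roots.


Monic cubic z^3+bz^2+cz+d=0: sum=-b, pairwise sum=c, product=-d.
b=-4, c=-4, d=8
r1+r2+r3 = 4
r1r2+r1r3+r2r3 = -4
r1r2r3 = -8


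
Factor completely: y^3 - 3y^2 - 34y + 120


Try integer roots (divisors of 120). y=-6: p(-6)=0.
Divide out (y + 6): quotient is y^2 - 9y + 20.
Factor the quadratic: (y - 5)(y - 4)
Result: (y + 6)(y - 5)(y - 4)


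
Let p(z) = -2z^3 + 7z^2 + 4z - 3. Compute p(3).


Using direct substitution:
  -2 * (3)^3 = -54
  7 * (3)^2 = 63
  4 * (3)^1 = 12
  constant: -3
Sum = -54 + 63 + 12 - 3 = 18


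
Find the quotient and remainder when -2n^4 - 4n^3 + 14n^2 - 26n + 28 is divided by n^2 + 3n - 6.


(-2n^4 - 4n^3 + 14n^2 - 26n + 28) / (n^2 + 3n - 6)
Step 1: -2n^2 * (n^2 + 3n - 6) = -2n^4 - 6n^3 + 12n^2; subtract.
Step 2: 2n * (n^2 + 3n - 6) = 2n^3 + 6n^2 - 12n; subtract.
Step 3: -4 * (n^2 + 3n - 6) = -4n^2 - 12n + 24; subtract.
Quotient: -2n^2 + 2n - 4, Remainder: -2n + 4


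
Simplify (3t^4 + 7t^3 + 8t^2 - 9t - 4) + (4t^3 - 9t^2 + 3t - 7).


Align terms by degree and add:
  3t^4 + 7t^3 + 8t^2 - 9t - 4
+ 4t^3 - 9t^2 + 3t - 7
= 3t^4 + 11t^3 - t^2 - 6t - 11


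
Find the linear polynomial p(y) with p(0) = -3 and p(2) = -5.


p(y) = my + b. Using p(0)=-3, p(2)=-5:
m = (-3 + 5)/(0 - 2) = 2/-2 = -1
b = -3 - m*(0) = -3 = -3
p(y) = -y - 3


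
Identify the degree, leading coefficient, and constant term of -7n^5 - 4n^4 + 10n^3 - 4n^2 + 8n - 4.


Highest power of n is 5, with coefficient -7. Constant term is -4.
Degree = 5, leading coefficient = -7, constant term = -4


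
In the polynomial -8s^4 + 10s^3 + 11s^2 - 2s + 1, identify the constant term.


Read off the constant term: 1


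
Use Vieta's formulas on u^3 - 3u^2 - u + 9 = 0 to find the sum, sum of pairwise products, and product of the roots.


Monic cubic u^3+bu^2+cu+d=0: sum=-b, pairwise sum=c, product=-d.
b=-3, c=-1, d=9
r1+r2+r3 = 3
r1r2+r1r3+r2r3 = -1
r1r2r3 = -9


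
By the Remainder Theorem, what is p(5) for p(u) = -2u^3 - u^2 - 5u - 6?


By the Remainder Theorem, the remainder equals p(5):
  -2*(5)^3 = -250
  -1*(5)^2 = -25
  -5*(5)^1 = -25
  constant: -6
Sum: -250 - 25 - 25 - 6 = -306


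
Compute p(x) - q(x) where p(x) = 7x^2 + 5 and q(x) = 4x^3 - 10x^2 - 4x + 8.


Distribute the minus sign:
  (7x^2 + 5)
- (4x^3 - 10x^2 - 4x + 8)
Negate second polynomial: -4x^3 + 10x^2 + 4x - 8
Add: -4x^3 + 17x^2 + 4x - 3


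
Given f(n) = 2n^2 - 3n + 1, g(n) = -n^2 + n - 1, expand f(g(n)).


Substitute g(n) into f:
f(g(n)) = 2*(-n^2 + n - 1)^2 + (-3)*(-n^2 + n - 1) + 1
(-n^2 + n - 1)^2 = n^4 - 2n^3 + 3n^2 - 2n + 1
Expand and combine: 2n^4 - 4n^3 + 9n^2 - 7n + 6


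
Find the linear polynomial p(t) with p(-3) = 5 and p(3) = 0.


p(t) = mt + b. Using p(-3)=5, p(3)=0:
m = (5)/(-3 - 3) = 5/-6 = -5/6
b = 5 - m*(-3) = 5 - 5/2 = 5/2
p(t) = -(5/6)t + (5/2)


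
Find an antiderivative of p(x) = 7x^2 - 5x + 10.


Reverse power rule on each term:
  ∫ 7x^2 dx = (7/3)x^3
  ∫ -5x dx = -(5/2)x^2
  ∫ 10 dx = 10x
F(x) = (7/3)x^3 - (5/2)x^2 + 10x + C


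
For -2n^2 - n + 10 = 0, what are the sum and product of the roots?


For an^2+bn+c=0: sum = -b/a, product = c/a.
a=-2, b=-1, c=10
Sum = -(-1)/-2 = -1/2
Product = (10)/-2 = -5


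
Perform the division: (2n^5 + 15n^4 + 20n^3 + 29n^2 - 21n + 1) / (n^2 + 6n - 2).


(2n^5 + 15n^4 + 20n^3 + 29n^2 - 21n + 1) / (n^2 + 6n - 2)
Step 1: 2n^3 * (n^2 + 6n - 2) = 2n^5 + 12n^4 - 4n^3; subtract.
Step 2: 3n^2 * (n^2 + 6n - 2) = 3n^4 + 18n^3 - 6n^2; subtract.
Step 3: 6n * (n^2 + 6n - 2) = 6n^3 + 36n^2 - 12n; subtract.
Step 4: -1 * (n^2 + 6n - 2) = -n^2 - 6n + 2; subtract.
Quotient: 2n^3 + 3n^2 + 6n - 1, Remainder: -3n - 1


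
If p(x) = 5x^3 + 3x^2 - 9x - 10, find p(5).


Using direct substitution:
  5 * (5)^3 = 625
  3 * (5)^2 = 75
  -9 * (5)^1 = -45
  constant: -10
Sum = 625 + 75 - 45 - 10 = 645


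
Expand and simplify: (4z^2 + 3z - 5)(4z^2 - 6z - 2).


Distribute each term of the first polynomial:
  (4z^2)(4z^2 - 6z - 2) = 16z^4 - 24z^3 - 8z^2
  (3z)(4z^2 - 6z - 2) = 12z^3 - 18z^2 - 6z
  (-5)(4z^2 - 6z - 2) = -20z^2 + 30z + 10
Sum: 16z^4 - 12z^3 - 46z^2 + 24z + 10


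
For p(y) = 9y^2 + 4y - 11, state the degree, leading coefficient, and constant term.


Highest power of y is 2, with coefficient 9. Constant term is -11.
Degree = 2, leading coefficient = 9, constant term = -11


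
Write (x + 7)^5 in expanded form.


Expand (x + 7)^5 by repeated multiplication:
  (x + 7)^2 = x^2 + 14x + 49
  (x + 7)^3 = x^3 + 21x^2 + 147x + 343
  (x + 7)^4 = x^4 + 28x^3 + 294x^2 + 1372x + 2401
= x^5 + 35x^4 + 490x^3 + 3430x^2 + 12005x + 16807
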